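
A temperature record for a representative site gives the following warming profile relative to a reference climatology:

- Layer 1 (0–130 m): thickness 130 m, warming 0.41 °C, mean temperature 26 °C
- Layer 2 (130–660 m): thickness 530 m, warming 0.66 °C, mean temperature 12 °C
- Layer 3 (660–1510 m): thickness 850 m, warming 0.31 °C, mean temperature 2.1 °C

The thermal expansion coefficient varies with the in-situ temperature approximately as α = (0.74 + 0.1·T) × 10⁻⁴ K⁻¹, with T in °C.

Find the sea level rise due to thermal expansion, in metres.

Layer 1: α = (0.74 + 0.1×26)×10⁻⁴ = 3.34×10⁻⁴ K⁻¹
Layer 2: α = (0.74 + 0.1×12)×10⁻⁴ = 1.94×10⁻⁴ K⁻¹
Layer 3: α = (0.74 + 0.1×2.1)×10⁻⁴ = 0.95×10⁻⁴ K⁻¹
0.41 × 3.34×10⁻⁴ × 130 = 0.0178022 m
Layer 2: 530 × 0.66 × 1.94×10⁻⁴ = 0.0678612 m
Layer 3: 0.31 × 850 × 0.95×10⁻⁴ = 0.0250325 m
Δh = 0.0178022 + 0.0678612 + 0.0250325 = 0.1106959 m

0.111 m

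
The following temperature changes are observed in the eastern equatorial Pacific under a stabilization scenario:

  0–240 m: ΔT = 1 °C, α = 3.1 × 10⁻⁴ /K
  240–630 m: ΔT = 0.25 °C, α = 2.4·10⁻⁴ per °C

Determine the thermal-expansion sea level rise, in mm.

Layer 1: 3.1×10⁻⁴ × 1 × 240 = 0.07440 m
240–630 m: 390 × 0.25 × 2.4×10⁻⁴ = 0.02340 m
Δh = 0.07440 + 0.02340 = 0.09780 m

Δh ≈ 97.8 mm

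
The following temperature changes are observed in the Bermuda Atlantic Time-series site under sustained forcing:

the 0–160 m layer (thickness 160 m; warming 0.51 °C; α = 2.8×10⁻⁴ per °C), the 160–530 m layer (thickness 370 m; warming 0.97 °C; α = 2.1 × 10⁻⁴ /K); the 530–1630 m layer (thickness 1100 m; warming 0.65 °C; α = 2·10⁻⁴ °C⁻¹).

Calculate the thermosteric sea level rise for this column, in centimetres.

0–160 m: 160 × 2.8×10⁻⁴ × 0.51 = 0.022848 m
370 × 2.1×10⁻⁴ × 0.97 = 0.075369 m
2×10⁻⁴ × 0.65 × 1100 = 0.14300 m
Δh = 0.022848 + 0.075369 + 0.14300 = 0.241217 m

24 cm of thermosteric rise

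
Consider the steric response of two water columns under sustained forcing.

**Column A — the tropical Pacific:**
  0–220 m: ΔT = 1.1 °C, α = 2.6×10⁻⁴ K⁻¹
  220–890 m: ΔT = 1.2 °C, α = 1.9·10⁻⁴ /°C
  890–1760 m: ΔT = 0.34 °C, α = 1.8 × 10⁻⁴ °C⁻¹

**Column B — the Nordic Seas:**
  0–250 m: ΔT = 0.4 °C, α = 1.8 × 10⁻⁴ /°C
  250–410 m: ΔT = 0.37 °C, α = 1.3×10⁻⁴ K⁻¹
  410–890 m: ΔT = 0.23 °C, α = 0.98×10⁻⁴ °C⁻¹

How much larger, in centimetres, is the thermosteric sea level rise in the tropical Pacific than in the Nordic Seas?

A 0–220 m: 1.1 × 220 × 2.6×10⁻⁴ = 0.06292 m
A Layer 2: 1.9×10⁻⁴ × 670 × 1.2 = 0.15276 m
A 870 × 1.8×10⁻⁴ × 0.34 = 0.053244 m
A total: 0.268924 m
B Layer 1: 250 × 1.8×10⁻⁴ × 0.4 = 0.01800 m
B Layer 2: 1.3×10⁻⁴ × 160 × 0.37 = 0.007696 m
B 480 × 0.98×10⁻⁴ × 0.23 = 0.0108192 m
B total: 0.0365152 m
Difference: 0.268924 − 0.0365152 = 0.2324088 m

23 cm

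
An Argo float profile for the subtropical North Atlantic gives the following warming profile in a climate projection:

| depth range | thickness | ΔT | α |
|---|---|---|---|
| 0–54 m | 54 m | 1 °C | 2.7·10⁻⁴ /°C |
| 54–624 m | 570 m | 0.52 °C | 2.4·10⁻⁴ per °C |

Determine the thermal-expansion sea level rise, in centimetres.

54 × 1 × 2.7×10⁻⁴ = 0.01458 m
Layer 2: 0.52 × 570 × 2.4×10⁻⁴ = 0.071136 m
Δh = 0.01458 + 0.071136 = 0.085716 m

8.6 cm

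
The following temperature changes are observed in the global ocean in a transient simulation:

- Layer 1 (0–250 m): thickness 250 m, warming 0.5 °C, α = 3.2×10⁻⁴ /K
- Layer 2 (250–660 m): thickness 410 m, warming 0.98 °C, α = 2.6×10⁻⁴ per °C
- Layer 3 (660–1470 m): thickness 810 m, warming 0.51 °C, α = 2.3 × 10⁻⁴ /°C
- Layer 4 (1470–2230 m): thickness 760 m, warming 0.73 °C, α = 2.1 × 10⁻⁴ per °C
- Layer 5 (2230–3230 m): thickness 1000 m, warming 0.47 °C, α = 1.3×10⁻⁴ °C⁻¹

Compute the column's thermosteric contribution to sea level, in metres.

Layer 1: 3.2×10⁻⁴ × 250 × 0.5 = 0.04000 m
250–660 m: 2.6×10⁻⁴ × 0.98 × 410 = 0.104468 m
Layer 3: 2.3×10⁻⁴ × 810 × 0.51 = 0.095013 m
2.1×10⁻⁴ × 760 × 0.73 = 0.116508 m
2230–3230 m: 1000 × 0.47 × 1.3×10⁻⁴ = 0.06110 m
Δh = 0.04000 + 0.104468 + 0.095013 + 0.116508 + 0.06110 = 0.417089 m

Δh ≈ 0.417 m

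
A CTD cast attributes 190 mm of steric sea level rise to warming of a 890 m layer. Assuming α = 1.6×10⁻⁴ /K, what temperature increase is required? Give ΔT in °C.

ΔT = Δh/(αH) = 0.19 / (1.6×10⁻⁴ × 890) ≈ 1.334 °C

about 1.33 °C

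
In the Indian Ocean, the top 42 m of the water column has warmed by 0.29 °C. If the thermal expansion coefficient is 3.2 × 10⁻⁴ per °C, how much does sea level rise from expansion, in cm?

0.390 cm of thermosteric rise

Δh = αΔT·H = 3.2×10⁻⁴ × 0.29 × 42 = 0.0038976 m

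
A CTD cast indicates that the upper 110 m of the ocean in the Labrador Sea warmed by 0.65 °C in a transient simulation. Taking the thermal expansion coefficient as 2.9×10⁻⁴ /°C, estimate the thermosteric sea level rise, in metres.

Δh = αΔT·H = 2.9×10⁻⁴ × 0.65 × 110 = 0.020735 m

0.0207 m of thermosteric rise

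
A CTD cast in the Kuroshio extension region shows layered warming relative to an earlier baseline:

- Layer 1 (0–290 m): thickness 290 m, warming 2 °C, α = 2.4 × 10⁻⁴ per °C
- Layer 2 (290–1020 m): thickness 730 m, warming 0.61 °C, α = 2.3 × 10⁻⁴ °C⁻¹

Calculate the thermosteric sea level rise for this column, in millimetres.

0–290 m: 290 × 2 × 2.4×10⁻⁴ = 0.13920 m
730 × 2.3×10⁻⁴ × 0.61 = 0.102419 m
Δh = 0.13920 + 0.102419 = 0.241619 m ≈ 240 mm

240 mm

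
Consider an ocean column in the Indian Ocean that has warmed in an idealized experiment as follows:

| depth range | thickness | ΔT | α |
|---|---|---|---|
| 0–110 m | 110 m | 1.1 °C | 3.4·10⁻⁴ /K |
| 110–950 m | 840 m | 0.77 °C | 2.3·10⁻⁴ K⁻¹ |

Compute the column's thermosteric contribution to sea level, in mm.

about 190 mm

0–110 m: 3.4×10⁻⁴ × 110 × 1.1 = 0.04114 m
840 × 0.77 × 2.3×10⁻⁴ = 0.148764 m
Δh = 0.04114 + 0.148764 = 0.189904 m ≈ 190 mm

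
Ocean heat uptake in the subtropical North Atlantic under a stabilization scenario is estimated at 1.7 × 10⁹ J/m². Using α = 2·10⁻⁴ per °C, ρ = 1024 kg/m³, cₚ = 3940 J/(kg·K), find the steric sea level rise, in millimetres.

Δh = αQ/(ρcₚ) = 2×10⁻⁴ × 1.7×10⁹ / (1024 × 3940) ≈ 0.084272 m

84 mm of thermosteric rise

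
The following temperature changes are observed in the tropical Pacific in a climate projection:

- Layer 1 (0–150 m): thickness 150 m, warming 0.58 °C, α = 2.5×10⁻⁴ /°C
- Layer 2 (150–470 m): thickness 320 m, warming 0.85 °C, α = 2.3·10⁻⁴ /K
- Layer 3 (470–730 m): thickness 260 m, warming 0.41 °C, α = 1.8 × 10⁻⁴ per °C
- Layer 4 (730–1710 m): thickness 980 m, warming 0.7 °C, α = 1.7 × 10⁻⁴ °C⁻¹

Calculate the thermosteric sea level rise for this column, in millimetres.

0–150 m: 150 × 0.58 × 2.5×10⁻⁴ = 0.02175 m
2.3×10⁻⁴ × 320 × 0.85 = 0.06256 m
470–730 m: 1.8×10⁻⁴ × 0.41 × 260 = 0.019188 m
730–1710 m: 980 × 1.7×10⁻⁴ × 0.7 = 0.11662 m
Δh = 0.02175 + 0.06256 + 0.019188 + 0.11662 = 0.220118 m

220 mm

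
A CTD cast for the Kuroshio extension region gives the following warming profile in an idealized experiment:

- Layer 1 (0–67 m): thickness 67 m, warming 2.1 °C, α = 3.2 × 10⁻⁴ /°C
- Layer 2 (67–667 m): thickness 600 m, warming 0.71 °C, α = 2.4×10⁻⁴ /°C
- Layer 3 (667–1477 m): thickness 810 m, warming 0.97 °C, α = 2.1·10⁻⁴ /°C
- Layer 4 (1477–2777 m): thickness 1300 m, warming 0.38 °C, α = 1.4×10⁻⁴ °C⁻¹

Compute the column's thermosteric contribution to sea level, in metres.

2.1 × 3.2×10⁻⁴ × 67 = 0.045024 m
Layer 2: 0.71 × 600 × 2.4×10⁻⁴ = 0.10224 m
2.1×10⁻⁴ × 0.97 × 810 = 0.164997 m
Layer 4: 0.38 × 1300 × 1.4×10⁻⁴ = 0.06916 m
Δh = 0.045024 + 0.10224 + 0.164997 + 0.06916 = 0.381421 m ≈ 0.381 m

about 0.381 m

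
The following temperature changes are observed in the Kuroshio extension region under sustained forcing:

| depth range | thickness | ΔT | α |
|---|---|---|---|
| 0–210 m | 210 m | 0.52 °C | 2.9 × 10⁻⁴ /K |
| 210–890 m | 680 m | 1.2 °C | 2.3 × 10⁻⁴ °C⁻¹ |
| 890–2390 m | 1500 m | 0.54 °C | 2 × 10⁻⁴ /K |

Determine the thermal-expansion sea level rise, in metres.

0.52 × 2.9×10⁻⁴ × 210 = 0.031668 m
680 × 1.2 × 2.3×10⁻⁴ = 0.18768 m
Layer 3: 1500 × 0.54 × 2×10⁻⁴ = 0.16200 m
Δh = 0.031668 + 0.18768 + 0.16200 = 0.381348 m ≈ 0.381 m

Δh = 0.381 m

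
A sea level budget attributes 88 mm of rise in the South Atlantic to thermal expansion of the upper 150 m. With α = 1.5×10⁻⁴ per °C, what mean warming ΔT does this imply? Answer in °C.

about 3.91 °C

ΔT = Δh/(αH) = 0.088 / (1.5×10⁻⁴ × 150) ≈ 3.911 °C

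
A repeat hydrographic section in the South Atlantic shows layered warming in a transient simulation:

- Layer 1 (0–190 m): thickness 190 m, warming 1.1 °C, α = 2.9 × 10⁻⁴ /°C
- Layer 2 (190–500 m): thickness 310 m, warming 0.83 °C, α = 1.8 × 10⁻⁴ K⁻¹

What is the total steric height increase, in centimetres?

1.1 × 2.9×10⁻⁴ × 190 = 0.06061 m
190–500 m: 0.83 × 1.8×10⁻⁴ × 310 = 0.046314 m
Δh = 0.06061 + 0.046314 = 0.106924 m ≈ 10.7 cm

about 10.7 cm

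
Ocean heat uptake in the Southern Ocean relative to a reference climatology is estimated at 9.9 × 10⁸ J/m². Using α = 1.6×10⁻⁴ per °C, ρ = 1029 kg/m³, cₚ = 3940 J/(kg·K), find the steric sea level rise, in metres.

Δh ≈ 0.039 m

Δh = αQ/(ρcₚ) = 1.6×10⁻⁴ × 9.9×10⁸ / (1029 × 3940) ≈ 0.03907 m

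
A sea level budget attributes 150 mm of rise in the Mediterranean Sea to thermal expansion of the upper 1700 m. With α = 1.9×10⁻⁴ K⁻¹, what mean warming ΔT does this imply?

ΔT = Δh/(αH) = 0.15 / (1.9×10⁻⁴ × 1700) ≈ 0.4644 °C

0.464 °C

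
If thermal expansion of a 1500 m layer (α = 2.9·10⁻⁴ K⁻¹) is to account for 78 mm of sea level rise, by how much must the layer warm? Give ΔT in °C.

about 0.179 °C

ΔT = Δh/(αH) = 0.078 / (2.9×10⁻⁴ × 1500) ≈ 0.1793 °C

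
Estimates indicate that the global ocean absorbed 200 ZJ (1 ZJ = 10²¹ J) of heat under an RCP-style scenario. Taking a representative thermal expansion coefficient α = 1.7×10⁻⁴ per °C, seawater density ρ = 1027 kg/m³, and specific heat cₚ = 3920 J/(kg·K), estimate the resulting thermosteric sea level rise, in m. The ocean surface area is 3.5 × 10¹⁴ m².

Per unit area: Q = 200×10²¹ / (3.5×10¹⁴) ≈ 5.714×10⁸ J/m²
Δh = αQ/(ρcₚ) = 1.7×10⁻⁴ × 5.714×10⁸ / (1027 × 3920) ≈ 0.024129 m

about 0.0241 m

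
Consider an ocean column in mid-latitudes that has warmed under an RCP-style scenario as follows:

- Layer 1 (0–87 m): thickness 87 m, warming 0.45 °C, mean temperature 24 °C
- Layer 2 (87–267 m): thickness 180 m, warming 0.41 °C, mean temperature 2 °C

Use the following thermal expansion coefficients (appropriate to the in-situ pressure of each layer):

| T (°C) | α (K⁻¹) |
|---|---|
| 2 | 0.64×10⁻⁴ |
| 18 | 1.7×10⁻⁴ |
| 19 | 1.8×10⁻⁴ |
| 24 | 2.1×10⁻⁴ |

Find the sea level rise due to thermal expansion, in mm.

Layer 1 at 24 °C → α = 2.1×10⁻⁴ K⁻¹
Layer 2 at 2 °C → α = 0.64×10⁻⁴ K⁻¹
Layer 1: 0.45 × 87 × 2.1×10⁻⁴ = 0.0082215 m
87–267 m: 180 × 0.41 × 0.64×10⁻⁴ = 0.0047232 m
Δh = 0.0082215 + 0.0047232 = 0.0129447 m ≈ 12.9 mm

12.9 mm of thermosteric rise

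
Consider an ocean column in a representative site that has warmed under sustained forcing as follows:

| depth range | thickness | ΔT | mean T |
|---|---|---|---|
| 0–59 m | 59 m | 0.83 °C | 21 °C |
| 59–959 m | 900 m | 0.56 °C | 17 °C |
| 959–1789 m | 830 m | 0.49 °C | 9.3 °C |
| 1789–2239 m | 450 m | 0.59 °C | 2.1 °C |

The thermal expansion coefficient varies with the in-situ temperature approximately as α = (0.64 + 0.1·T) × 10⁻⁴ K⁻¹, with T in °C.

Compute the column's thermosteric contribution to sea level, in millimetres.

Layer 1: α = (0.64 + 0.1×21)×10⁻⁴ = 2.74×10⁻⁴ K⁻¹
Layer 2: α = (0.64 + 0.1×17)×10⁻⁴ = 2.34×10⁻⁴ K⁻¹
Layer 3: α = (0.64 + 0.1×9.3)×10⁻⁴ = 1.57×10⁻⁴ K⁻¹
Layer 4: α = (0.64 + 0.1×2.1)×10⁻⁴ = 0.85×10⁻⁴ K⁻¹
0–59 m: 2.74×10⁻⁴ × 59 × 0.83 = 0.01341778 m
59–959 m: 0.56 × 900 × 2.34×10⁻⁴ = 0.117936 m
Layer 3: 1.57×10⁻⁴ × 830 × 0.49 = 0.0638519 m
450 × 0.85×10⁻⁴ × 0.59 = 0.0225675 m
Δh = 0.01341778 + 0.117936 + 0.0638519 + 0.0225675 = 0.21777318 m

Δh = 218 mm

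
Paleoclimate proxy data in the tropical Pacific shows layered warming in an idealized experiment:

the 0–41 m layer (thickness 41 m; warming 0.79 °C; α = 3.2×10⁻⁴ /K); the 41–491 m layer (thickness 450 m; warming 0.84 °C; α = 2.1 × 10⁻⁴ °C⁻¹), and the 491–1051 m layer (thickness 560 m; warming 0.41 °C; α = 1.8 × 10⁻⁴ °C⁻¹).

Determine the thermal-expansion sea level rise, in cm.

0–41 m: 41 × 0.79 × 3.2×10⁻⁴ = 0.0103648 m
41–491 m: 2.1×10⁻⁴ × 450 × 0.84 = 0.07938 m
Layer 3: 1.8×10⁻⁴ × 0.41 × 560 = 0.041328 m
Δh = 0.0103648 + 0.07938 + 0.041328 = 0.1310728 m ≈ 13.1 cm

Δh ≈ 13.1 cm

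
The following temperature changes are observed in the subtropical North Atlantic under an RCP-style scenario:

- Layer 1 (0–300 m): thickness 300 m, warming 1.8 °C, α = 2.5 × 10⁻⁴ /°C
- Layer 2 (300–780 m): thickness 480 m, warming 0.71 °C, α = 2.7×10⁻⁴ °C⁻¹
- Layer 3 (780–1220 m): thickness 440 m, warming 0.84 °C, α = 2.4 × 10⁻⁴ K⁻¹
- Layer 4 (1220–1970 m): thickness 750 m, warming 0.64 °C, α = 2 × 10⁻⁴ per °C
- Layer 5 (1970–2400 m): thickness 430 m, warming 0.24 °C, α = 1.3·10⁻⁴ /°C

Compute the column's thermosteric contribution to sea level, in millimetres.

0–300 m: 1.8 × 300 × 2.5×10⁻⁴ = 0.13500 m
300–780 m: 0.71 × 2.7×10⁻⁴ × 480 = 0.092016 m
780–1220 m: 0.84 × 440 × 2.4×10⁻⁴ = 0.088704 m
2×10⁻⁴ × 750 × 0.64 = 0.09600 m
1970–2400 m: 0.24 × 1.3×10⁻⁴ × 430 = 0.013416 m
Δh = 0.13500 + 0.092016 + 0.088704 + 0.09600 + 0.013416 = 0.425136 m

about 425 mm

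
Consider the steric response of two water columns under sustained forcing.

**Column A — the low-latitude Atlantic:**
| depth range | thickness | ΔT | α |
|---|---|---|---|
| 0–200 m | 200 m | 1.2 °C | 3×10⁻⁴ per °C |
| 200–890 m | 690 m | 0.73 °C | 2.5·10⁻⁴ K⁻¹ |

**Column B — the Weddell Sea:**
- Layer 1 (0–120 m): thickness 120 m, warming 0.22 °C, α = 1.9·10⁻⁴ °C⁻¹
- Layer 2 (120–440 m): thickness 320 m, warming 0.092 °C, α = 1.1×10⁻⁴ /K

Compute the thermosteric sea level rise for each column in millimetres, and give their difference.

Δh_A ≈ 198 mm, Δh_B ≈ 8.25 mm; difference ≈ 190 mm

A 0–200 m: 1.2 × 3×10⁻⁴ × 200 = 0.07200 m
A 200–890 m: 690 × 2.5×10⁻⁴ × 0.73 = 0.125925 m
A total: 0.197925 m
B 0–120 m: 120 × 1.9×10⁻⁴ × 0.22 = 0.005016 m
B 120–440 m: 0.092 × 1.1×10⁻⁴ × 320 = 0.0032384 m
B total: 0.0082544 m
Difference: 0.197925 − 0.0082544 = 0.1896706 m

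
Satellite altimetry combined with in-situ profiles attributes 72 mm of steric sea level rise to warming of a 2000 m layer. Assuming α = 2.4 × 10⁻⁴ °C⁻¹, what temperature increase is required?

ΔT = Δh/(αH) = 0.072 / (2.4×10⁻⁴ × 2000) = 0.1500 °C

about 0.15 °C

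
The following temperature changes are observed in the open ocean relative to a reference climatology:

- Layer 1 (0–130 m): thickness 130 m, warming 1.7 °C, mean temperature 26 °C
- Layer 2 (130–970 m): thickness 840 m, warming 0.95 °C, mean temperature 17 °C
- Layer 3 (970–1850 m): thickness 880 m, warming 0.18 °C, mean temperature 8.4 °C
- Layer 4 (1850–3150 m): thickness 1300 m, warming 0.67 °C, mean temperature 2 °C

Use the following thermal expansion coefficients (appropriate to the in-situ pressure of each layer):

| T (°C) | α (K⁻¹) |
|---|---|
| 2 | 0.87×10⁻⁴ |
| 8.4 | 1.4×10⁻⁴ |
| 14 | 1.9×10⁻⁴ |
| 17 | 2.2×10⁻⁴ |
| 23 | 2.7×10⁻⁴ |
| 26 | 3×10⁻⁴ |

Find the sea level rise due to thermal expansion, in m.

0.340 m of thermosteric rise

Layer 1 at 26 °C → α = 3×10⁻⁴ K⁻¹
Layer 2 at 17 °C → α = 2.2×10⁻⁴ K⁻¹
Layer 3 at 8.4 °C → α = 1.4×10⁻⁴ K⁻¹
Layer 4 at 2 °C → α = 0.87×10⁻⁴ K⁻¹
0–130 m: 1.7 × 130 × 3×10⁻⁴ = 0.06630 m
840 × 2.2×10⁻⁴ × 0.95 = 0.17556 m
1.4×10⁻⁴ × 880 × 0.18 = 0.022176 m
1850–3150 m: 1300 × 0.87×10⁻⁴ × 0.67 = 0.075777 m
Δh = 0.06630 + 0.17556 + 0.022176 + 0.075777 = 0.339813 m ≈ 0.340 m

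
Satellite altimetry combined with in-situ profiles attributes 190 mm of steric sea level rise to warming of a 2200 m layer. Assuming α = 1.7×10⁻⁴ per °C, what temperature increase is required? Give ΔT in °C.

ΔT = Δh/(αH) = 0.19 / (1.7×10⁻⁴ × 2200) ≈ 0.5080 °C

ΔT ≈ 0.51 °C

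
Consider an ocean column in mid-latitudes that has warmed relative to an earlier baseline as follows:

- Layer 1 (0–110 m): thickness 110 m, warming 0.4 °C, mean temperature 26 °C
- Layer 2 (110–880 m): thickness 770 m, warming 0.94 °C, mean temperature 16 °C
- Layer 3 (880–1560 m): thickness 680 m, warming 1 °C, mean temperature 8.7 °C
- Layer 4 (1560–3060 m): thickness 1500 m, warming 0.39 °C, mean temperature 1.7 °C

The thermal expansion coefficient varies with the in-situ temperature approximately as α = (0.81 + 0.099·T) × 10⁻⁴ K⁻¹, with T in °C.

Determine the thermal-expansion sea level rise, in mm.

Layer 1: α = (0.81 + 0.099×26)×10⁻⁴ = 3.384×10⁻⁴ K⁻¹
Layer 2: α = (0.81 + 0.099×16)×10⁻⁴ = 2.394×10⁻⁴ K⁻¹
Layer 3: α = (0.81 + 0.099×8.7)×10⁻⁴ = 1.6713×10⁻⁴ K⁻¹
Layer 4: α = (0.81 + 0.099×1.7)×10⁻⁴ = 0.9783×10⁻⁴ K⁻¹
0–110 m: 3.384×10⁻⁴ × 0.4 × 110 = 0.0148896 m
110–880 m: 0.94 × 770 × 2.394×10⁻⁴ = 0.17327772 m
880–1560 m: 1.6713×10⁻⁴ × 680 × 1 = 0.1136484 m
Layer 4: 0.39 × 1500 × 0.9783×10⁻⁴ = 0.05723055 m
Δh = 0.0148896 + 0.17327772 + 0.1136484 + 0.05723055 = 0.35904627 m

Δh ≈ 359 mm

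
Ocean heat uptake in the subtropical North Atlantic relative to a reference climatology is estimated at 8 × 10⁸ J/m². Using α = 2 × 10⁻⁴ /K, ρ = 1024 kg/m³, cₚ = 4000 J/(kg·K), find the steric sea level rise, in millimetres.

Δh = αQ/(ρcₚ) = 2×10⁻⁴ × 8×10⁸ / (1024 × 4000) ≈ 0.039063 m

Δh = 39.1 mm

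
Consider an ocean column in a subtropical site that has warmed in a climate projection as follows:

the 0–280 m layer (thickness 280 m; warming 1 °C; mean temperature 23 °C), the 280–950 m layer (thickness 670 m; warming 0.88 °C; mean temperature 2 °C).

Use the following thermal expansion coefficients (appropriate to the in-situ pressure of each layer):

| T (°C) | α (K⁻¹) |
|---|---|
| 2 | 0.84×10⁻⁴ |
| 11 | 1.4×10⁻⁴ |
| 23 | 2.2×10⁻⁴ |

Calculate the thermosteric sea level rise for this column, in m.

Layer 1 at 23 °C → α = 2.2×10⁻⁴ K⁻¹
Layer 2 at 2 °C → α = 0.84×10⁻⁴ K⁻¹
2.2×10⁻⁴ × 1 × 280 = 0.06160 m
280–950 m: 0.84×10⁻⁴ × 670 × 0.88 = 0.0495264 m
Δh = 0.06160 + 0.0495264 = 0.1111264 m

0.11 m of thermosteric rise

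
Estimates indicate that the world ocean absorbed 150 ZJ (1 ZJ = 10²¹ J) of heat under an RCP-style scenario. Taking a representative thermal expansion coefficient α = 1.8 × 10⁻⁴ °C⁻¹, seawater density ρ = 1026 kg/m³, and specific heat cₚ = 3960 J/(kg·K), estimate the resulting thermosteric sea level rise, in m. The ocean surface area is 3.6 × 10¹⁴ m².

0.018 m of thermosteric rise

Per unit area: Q = 150×10²¹ / (3.6×10¹⁴) ≈ 4.167×10⁸ J/m²
Δh = αQ/(ρcₚ) = 1.8×10⁻⁴ × 4.167×10⁸ / (1026 × 3960) ≈ 0.018461 m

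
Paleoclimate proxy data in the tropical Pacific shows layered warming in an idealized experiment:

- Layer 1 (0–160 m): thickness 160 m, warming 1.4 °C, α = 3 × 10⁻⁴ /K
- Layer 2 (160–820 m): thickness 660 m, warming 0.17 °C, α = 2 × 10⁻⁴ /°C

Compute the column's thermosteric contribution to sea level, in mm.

Δh = 89.6 mm

1.4 × 3×10⁻⁴ × 160 = 0.06720 m
160–820 m: 0.17 × 2×10⁻⁴ × 660 = 0.02244 m
Δh = 0.06720 + 0.02244 = 0.08964 m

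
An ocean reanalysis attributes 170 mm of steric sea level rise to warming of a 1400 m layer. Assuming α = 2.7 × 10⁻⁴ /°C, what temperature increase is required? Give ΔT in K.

ΔT = Δh/(αH) = 0.17 / (2.7×10⁻⁴ × 1400) ≈ 0.4497 K

0.450 K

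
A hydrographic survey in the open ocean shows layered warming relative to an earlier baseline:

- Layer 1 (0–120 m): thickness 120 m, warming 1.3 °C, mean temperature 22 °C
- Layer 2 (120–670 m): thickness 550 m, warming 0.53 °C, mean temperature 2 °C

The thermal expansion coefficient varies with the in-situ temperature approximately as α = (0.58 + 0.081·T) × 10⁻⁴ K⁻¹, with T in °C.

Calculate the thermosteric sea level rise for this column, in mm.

58.5 mm of thermosteric rise

Layer 1: α = (0.58 + 0.081×22)×10⁻⁴ = 2.362×10⁻⁴ K⁻¹
Layer 2: α = (0.58 + 0.081×2)×10⁻⁴ = 0.742×10⁻⁴ K⁻¹
2.362×10⁻⁴ × 1.3 × 120 = 0.0368472 m
Layer 2: 0.53 × 550 × 0.742×10⁻⁴ = 0.0216293 m
Δh = 0.0368472 + 0.0216293 = 0.0584765 m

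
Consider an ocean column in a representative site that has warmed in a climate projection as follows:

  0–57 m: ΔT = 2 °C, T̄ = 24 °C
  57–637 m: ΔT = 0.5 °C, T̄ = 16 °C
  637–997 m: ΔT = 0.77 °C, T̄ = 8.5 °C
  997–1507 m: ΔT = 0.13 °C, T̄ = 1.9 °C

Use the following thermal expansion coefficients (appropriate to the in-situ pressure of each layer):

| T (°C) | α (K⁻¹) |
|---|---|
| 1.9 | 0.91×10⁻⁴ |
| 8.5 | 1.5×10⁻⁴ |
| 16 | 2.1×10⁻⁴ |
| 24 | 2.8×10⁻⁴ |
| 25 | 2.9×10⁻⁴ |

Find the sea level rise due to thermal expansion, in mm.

Δh ≈ 140 mm

Layer 1 at 24 °C → α = 2.8×10⁻⁴ K⁻¹
Layer 2 at 16 °C → α = 2.1×10⁻⁴ K⁻¹
Layer 3 at 8.5 °C → α = 1.5×10⁻⁴ K⁻¹
Layer 4 at 1.9 °C → α = 0.91×10⁻⁴ K⁻¹
57 × 2.8×10⁻⁴ × 2 = 0.03192 m
Layer 2: 580 × 0.5 × 2.1×10⁻⁴ = 0.06090 m
0.77 × 360 × 1.5×10⁻⁴ = 0.04158 m
0.91×10⁻⁴ × 0.13 × 510 = 0.0060333 m
Δh = 0.03192 + 0.06090 + 0.04158 + 0.0060333 = 0.1404333 m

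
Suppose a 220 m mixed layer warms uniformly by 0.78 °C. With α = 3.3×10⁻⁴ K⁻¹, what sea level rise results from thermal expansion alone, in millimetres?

Δh = 57 mm

Δh = αΔT·H = 3.3×10⁻⁴ × 0.78 × 220 = 0.056628 m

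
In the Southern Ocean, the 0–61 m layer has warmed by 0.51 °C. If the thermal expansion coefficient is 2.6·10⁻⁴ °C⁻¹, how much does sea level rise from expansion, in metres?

0.0081 m

Δh = αΔT·H = 2.6×10⁻⁴ × 0.51 × 61 = 0.0080886 m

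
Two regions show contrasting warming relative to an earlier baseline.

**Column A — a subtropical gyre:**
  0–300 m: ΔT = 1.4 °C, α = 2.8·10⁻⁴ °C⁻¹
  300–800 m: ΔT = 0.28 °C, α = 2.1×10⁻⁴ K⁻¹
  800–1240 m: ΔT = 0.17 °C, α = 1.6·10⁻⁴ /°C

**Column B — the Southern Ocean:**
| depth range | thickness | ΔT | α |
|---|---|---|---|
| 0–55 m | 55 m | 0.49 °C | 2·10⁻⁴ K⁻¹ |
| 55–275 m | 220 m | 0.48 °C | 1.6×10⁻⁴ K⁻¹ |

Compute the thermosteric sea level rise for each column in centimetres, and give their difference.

Δh_A ≈ 15.9 cm, Δh_B ≈ 2.23 cm; difference ≈ 13.7 cm

A 0–300 m: 2.8×10⁻⁴ × 1.4 × 300 = 0.11760 m
A 2.1×10⁻⁴ × 500 × 0.28 = 0.02940 m
A 800–1240 m: 0.17 × 1.6×10⁻⁴ × 440 = 0.011968 m
A total: 0.158968 m
B 0–55 m: 55 × 0.49 × 2×10⁻⁴ = 0.00539 m
B 55–275 m: 220 × 1.6×10⁻⁴ × 0.48 = 0.016896 m
B total: 0.022286 m
Difference: 0.158968 − 0.022286 = 0.136682 m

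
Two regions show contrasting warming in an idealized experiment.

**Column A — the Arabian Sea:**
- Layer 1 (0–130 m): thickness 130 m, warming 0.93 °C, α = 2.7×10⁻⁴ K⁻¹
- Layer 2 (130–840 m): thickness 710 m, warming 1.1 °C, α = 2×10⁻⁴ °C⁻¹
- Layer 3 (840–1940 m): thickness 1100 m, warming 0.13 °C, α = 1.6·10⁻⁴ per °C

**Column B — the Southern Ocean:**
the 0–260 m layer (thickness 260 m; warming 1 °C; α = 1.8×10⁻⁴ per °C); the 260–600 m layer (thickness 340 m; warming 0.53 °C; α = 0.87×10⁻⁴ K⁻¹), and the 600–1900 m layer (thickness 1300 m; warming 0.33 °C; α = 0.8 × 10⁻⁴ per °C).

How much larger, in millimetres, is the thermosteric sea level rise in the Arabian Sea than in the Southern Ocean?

115 mm

A 130 × 2.7×10⁻⁴ × 0.93 = 0.032643 m
A 130–840 m: 710 × 1.1 × 2×10⁻⁴ = 0.15620 m
A Layer 3: 1100 × 0.13 × 1.6×10⁻⁴ = 0.02288 m
A total: 0.211723 m
B 0–260 m: 260 × 1.8×10⁻⁴ × 1 = 0.04680 m
B 340 × 0.87×10⁻⁴ × 0.53 = 0.0156774 m
B 600–1900 m: 1300 × 0.8×10⁻⁴ × 0.33 = 0.03432 m
B total: 0.0967974 m
Difference: 0.211723 − 0.0967974 = 0.1149256 m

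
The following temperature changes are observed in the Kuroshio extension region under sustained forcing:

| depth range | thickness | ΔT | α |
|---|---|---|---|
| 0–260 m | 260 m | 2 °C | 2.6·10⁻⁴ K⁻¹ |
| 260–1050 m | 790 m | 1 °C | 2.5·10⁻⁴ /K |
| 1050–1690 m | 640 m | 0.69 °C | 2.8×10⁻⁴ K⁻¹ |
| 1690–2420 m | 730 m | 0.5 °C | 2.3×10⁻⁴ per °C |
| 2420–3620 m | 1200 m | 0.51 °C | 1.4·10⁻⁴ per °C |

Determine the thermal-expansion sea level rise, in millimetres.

Δh = 626 mm

Layer 1: 2.6×10⁻⁴ × 260 × 2 = 0.13520 m
1 × 2.5×10⁻⁴ × 790 = 0.19750 m
0.69 × 640 × 2.8×10⁻⁴ = 0.123648 m
0.5 × 2.3×10⁻⁴ × 730 = 0.08395 m
2420–3620 m: 0.51 × 1.4×10⁻⁴ × 1200 = 0.08568 m
Δh = 0.13520 + 0.19750 + 0.123648 + 0.08395 + 0.08568 = 0.625978 m ≈ 626 mm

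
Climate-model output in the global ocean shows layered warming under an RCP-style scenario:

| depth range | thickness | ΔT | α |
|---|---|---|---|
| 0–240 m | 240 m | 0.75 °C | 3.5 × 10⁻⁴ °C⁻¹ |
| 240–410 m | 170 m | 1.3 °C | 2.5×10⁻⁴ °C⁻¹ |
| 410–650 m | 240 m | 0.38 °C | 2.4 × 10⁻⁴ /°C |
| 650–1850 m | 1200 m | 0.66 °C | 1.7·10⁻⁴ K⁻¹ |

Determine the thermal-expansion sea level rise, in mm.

Δh ≈ 270 mm

3.5×10⁻⁴ × 240 × 0.75 = 0.06300 m
240–410 m: 170 × 2.5×10⁻⁴ × 1.3 = 0.05525 m
Layer 3: 2.4×10⁻⁴ × 240 × 0.38 = 0.021888 m
1200 × 1.7×10⁻⁴ × 0.66 = 0.13464 m
Δh = 0.06300 + 0.05525 + 0.021888 + 0.13464 = 0.274778 m ≈ 270 mm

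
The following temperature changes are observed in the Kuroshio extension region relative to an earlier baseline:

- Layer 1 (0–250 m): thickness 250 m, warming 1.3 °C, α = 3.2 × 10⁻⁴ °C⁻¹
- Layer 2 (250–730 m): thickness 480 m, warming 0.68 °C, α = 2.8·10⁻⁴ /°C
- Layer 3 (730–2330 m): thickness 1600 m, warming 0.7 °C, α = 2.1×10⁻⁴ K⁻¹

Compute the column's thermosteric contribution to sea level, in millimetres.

about 431 mm

Layer 1: 250 × 3.2×10⁻⁴ × 1.3 = 0.10400 m
Layer 2: 480 × 0.68 × 2.8×10⁻⁴ = 0.091392 m
1600 × 0.7 × 2.1×10⁻⁴ = 0.23520 m
Δh = 0.10400 + 0.091392 + 0.23520 = 0.430592 m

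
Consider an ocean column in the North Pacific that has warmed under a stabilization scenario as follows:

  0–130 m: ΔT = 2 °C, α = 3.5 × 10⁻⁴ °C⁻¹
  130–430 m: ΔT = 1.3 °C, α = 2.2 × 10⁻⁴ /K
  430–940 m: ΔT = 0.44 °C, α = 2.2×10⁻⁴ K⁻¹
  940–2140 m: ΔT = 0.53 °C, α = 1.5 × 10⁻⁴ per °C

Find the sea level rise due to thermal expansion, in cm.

2 × 3.5×10⁻⁴ × 130 = 0.09100 m
Layer 2: 2.2×10⁻⁴ × 300 × 1.3 = 0.08580 m
510 × 0.44 × 2.2×10⁻⁴ = 0.049368 m
Layer 4: 1.5×10⁻⁴ × 0.53 × 1200 = 0.09540 m
Δh = 0.09100 + 0.08580 + 0.049368 + 0.09540 = 0.321568 m ≈ 32.2 cm

Δh ≈ 32.2 cm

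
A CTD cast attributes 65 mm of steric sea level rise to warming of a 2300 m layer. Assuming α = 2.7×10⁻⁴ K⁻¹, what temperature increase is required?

ΔT ≈ 0.105 °C

ΔT = Δh/(αH) = 0.065 / (2.7×10⁻⁴ × 2300) ≈ 0.1047 °C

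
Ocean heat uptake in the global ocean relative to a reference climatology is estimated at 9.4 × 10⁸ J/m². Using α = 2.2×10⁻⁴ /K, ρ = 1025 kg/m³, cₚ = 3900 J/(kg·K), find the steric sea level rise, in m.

Δh = αQ/(ρcₚ) = 2.2×10⁻⁴ × 9.4×10⁸ / (1025 × 3900) ≈ 0.051732 m

0.0517 m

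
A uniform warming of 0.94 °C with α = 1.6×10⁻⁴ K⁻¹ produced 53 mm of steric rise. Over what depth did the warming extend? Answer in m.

350 m

H = Δh/(αΔT) = 0.053 / (1.6×10⁻⁴ × 0.94) ≈ 352.4 m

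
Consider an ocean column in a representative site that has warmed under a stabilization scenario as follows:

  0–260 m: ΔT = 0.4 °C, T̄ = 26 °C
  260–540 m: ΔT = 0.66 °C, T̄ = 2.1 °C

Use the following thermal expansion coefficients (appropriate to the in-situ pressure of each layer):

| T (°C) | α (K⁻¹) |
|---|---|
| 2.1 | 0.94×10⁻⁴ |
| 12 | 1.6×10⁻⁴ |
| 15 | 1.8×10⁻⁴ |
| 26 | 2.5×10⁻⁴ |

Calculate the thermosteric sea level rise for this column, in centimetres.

Layer 1 at 26 °C → α = 2.5×10⁻⁴ K⁻¹
Layer 2 at 2.1 °C → α = 0.94×10⁻⁴ K⁻¹
2.5×10⁻⁴ × 260 × 0.4 = 0.02600 m
Layer 2: 0.66 × 280 × 0.94×10⁻⁴ = 0.0173712 m
Δh = 0.02600 + 0.0173712 = 0.0433712 m ≈ 4.34 cm

Δh = 4.34 cm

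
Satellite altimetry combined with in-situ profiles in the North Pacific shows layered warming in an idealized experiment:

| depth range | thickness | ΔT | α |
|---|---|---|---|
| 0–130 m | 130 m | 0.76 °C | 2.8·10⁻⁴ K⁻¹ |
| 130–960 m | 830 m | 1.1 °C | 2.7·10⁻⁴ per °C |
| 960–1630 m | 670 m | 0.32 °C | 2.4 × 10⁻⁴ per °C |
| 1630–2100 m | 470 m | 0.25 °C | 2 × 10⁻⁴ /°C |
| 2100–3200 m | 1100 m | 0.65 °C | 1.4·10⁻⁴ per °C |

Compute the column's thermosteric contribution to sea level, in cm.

Layer 1: 130 × 2.8×10⁻⁴ × 0.76 = 0.027664 m
130–960 m: 830 × 1.1 × 2.7×10⁻⁴ = 0.24651 m
Layer 3: 0.32 × 2.4×10⁻⁴ × 670 = 0.051456 m
2×10⁻⁴ × 470 × 0.25 = 0.02350 m
0.65 × 1100 × 1.4×10⁻⁴ = 0.10010 m
Δh = 0.027664 + 0.24651 + 0.051456 + 0.02350 + 0.10010 = 0.44923 m ≈ 44.9 cm

Δh ≈ 44.9 cm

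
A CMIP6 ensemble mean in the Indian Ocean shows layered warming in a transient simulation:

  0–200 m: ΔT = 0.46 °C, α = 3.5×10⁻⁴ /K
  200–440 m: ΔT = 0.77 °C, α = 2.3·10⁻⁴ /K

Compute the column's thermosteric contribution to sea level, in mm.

Layer 1: 200 × 3.5×10⁻⁴ × 0.46 = 0.03220 m
2.3×10⁻⁴ × 0.77 × 240 = 0.042504 m
Δh = 0.03220 + 0.042504 = 0.074704 m

74.7 mm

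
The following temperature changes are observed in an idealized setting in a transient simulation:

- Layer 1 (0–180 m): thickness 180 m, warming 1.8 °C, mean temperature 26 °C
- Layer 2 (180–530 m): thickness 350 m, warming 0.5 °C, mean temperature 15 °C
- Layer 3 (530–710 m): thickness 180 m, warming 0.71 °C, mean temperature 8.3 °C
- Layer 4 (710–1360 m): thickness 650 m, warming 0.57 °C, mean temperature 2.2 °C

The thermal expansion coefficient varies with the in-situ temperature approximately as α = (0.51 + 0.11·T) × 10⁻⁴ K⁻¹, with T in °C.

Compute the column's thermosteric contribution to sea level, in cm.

Δh = 19 cm

Layer 1: α = (0.51 + 0.11×26)×10⁻⁴ = 3.37×10⁻⁴ K⁻¹
Layer 2: α = (0.51 + 0.11×15)×10⁻⁴ = 2.16×10⁻⁴ K⁻¹
Layer 3: α = (0.51 + 0.11×8.3)×10⁻⁴ = 1.423×10⁻⁴ K⁻¹
Layer 4: α = (0.51 + 0.11×2.2)×10⁻⁴ = 0.752×10⁻⁴ K⁻¹
0–180 m: 1.8 × 180 × 3.37×10⁻⁴ = 0.109188 m
350 × 2.16×10⁻⁴ × 0.5 = 0.03780 m
1.423×10⁻⁴ × 0.71 × 180 = 0.01818594 m
0.752×10⁻⁴ × 650 × 0.57 = 0.0278616 m
Δh = 0.109188 + 0.03780 + 0.01818594 + 0.0278616 = 0.19303554 m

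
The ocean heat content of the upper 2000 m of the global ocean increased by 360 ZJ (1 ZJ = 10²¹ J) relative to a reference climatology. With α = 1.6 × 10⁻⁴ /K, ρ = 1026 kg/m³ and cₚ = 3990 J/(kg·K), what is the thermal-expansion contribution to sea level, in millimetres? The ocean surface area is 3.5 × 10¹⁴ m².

Δh = 40.2 mm

Per unit area: Q = 360×10²¹ / (3.5×10¹⁴) ≈ 1.029×10⁹ J/m²
Δh = αQ/(ρcₚ) = 1.6×10⁻⁴ × 1.029×10⁹ / (1026 × 3990) ≈ 0.040218 m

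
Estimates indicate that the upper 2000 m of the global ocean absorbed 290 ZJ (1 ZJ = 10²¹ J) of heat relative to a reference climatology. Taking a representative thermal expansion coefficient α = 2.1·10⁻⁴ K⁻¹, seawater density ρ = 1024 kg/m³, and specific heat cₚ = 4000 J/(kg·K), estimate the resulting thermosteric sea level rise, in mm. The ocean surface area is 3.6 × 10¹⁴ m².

Δh ≈ 41.3 mm

Per unit area: Q = 290×10²¹ / (3.6×10¹⁴) ≈ 8.056×10⁸ J/m²
Δh = αQ/(ρcₚ) = 2.1×10⁻⁴ × 8.056×10⁸ / (1024 × 4000) ≈ 0.041303 m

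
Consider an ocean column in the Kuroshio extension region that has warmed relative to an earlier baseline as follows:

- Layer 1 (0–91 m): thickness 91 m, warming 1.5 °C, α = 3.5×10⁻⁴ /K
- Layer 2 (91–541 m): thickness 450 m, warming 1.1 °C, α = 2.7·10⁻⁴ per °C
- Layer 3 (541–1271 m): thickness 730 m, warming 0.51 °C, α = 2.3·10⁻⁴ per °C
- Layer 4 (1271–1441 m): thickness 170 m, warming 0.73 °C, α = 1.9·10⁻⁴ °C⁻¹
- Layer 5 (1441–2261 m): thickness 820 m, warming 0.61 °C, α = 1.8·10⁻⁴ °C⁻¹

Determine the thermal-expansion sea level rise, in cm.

38 cm

1.5 × 91 × 3.5×10⁻⁴ = 0.047775 m
1.1 × 450 × 2.7×10⁻⁴ = 0.13365 m
541–1271 m: 0.51 × 2.3×10⁻⁴ × 730 = 0.085629 m
1271–1441 m: 170 × 0.73 × 1.9×10⁻⁴ = 0.023579 m
Layer 5: 820 × 1.8×10⁻⁴ × 0.61 = 0.090036 m
Δh = 0.047775 + 0.13365 + 0.085629 + 0.023579 + 0.090036 = 0.380669 m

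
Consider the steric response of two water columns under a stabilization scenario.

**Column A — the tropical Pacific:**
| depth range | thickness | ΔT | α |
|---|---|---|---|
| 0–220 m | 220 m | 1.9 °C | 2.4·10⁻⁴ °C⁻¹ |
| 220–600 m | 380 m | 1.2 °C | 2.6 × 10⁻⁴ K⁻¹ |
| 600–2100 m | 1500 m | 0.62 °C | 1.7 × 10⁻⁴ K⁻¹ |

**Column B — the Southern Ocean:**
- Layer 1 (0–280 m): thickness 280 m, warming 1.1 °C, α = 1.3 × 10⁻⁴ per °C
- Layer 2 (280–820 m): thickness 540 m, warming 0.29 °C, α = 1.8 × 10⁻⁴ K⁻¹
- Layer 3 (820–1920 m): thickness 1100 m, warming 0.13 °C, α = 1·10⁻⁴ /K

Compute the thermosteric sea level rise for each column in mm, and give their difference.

A: 380 mm; B: 83 mm; difference 290 mm

A 0–220 m: 2.4×10⁻⁴ × 220 × 1.9 = 0.10032 m
A 220–600 m: 380 × 2.6×10⁻⁴ × 1.2 = 0.11856 m
A Layer 3: 0.62 × 1500 × 1.7×10⁻⁴ = 0.15810 m
A total: 0.37698 m
B Layer 1: 280 × 1.3×10⁻⁴ × 1.1 = 0.04004 m
B 540 × 0.29 × 1.8×10⁻⁴ = 0.028188 m
B 820–1920 m: 1100 × 1×10⁻⁴ × 0.13 = 0.01430 m
B total: 0.082528 m
Difference: 0.37698 − 0.082528 = 0.294452 m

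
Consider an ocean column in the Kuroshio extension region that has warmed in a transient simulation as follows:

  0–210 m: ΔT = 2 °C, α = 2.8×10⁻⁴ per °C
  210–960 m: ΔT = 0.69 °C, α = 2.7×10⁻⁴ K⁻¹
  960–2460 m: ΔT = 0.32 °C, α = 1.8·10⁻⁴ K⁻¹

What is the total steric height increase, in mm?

340 mm

210 × 2 × 2.8×10⁻⁴ = 0.11760 m
2.7×10⁻⁴ × 0.69 × 750 = 0.139725 m
Layer 3: 1.8×10⁻⁴ × 0.32 × 1500 = 0.08640 m
Δh = 0.11760 + 0.139725 + 0.08640 = 0.343725 m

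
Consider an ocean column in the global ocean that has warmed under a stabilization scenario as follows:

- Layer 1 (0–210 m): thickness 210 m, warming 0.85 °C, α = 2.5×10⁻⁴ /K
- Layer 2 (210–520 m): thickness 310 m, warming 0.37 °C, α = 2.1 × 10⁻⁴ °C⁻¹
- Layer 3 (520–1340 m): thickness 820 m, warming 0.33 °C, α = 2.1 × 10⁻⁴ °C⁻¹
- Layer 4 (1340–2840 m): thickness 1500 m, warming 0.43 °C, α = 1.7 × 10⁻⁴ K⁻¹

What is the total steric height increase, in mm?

Layer 1: 0.85 × 2.5×10⁻⁴ × 210 = 0.044625 m
310 × 0.37 × 2.1×10⁻⁴ = 0.024087 m
2.1×10⁻⁴ × 820 × 0.33 = 0.056826 m
1340–2840 m: 1.7×10⁻⁴ × 1500 × 0.43 = 0.10965 m
Δh = 0.044625 + 0.024087 + 0.056826 + 0.10965 = 0.235188 m

Δh = 235 mm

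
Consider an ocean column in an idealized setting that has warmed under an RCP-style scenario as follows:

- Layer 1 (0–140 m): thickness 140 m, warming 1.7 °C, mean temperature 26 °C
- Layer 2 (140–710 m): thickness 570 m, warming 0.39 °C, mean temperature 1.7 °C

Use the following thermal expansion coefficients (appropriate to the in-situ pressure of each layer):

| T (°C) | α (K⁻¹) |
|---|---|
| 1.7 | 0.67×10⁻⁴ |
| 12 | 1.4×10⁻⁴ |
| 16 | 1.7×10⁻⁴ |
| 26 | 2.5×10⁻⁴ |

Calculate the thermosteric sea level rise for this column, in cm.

7.44 cm

Layer 1 at 26 °C → α = 2.5×10⁻⁴ K⁻¹
Layer 2 at 1.7 °C → α = 0.67×10⁻⁴ K⁻¹
Layer 1: 2.5×10⁻⁴ × 140 × 1.7 = 0.05950 m
Layer 2: 0.67×10⁻⁴ × 570 × 0.39 = 0.0148941 m
Δh = 0.05950 + 0.0148941 = 0.0743941 m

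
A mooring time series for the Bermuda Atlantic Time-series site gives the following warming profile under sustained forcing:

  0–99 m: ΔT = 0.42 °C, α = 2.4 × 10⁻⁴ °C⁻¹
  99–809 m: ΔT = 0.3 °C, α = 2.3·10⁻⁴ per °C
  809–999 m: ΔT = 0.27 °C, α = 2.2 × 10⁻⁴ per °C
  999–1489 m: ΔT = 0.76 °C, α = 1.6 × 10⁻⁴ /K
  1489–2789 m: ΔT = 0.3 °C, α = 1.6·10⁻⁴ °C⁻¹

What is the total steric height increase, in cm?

Layer 1: 0.42 × 99 × 2.4×10⁻⁴ = 0.0099792 m
Layer 2: 2.3×10⁻⁴ × 710 × 0.3 = 0.04899 m
190 × 2.2×10⁻⁴ × 0.27 = 0.011286 m
0.76 × 1.6×10⁻⁴ × 490 = 0.059584 m
1489–2789 m: 1.6×10⁻⁴ × 1300 × 0.3 = 0.06240 m
Δh = 0.0099792 + 0.04899 + 0.011286 + 0.059584 + 0.06240 = 0.1922392 m ≈ 19.2 cm

about 19.2 cm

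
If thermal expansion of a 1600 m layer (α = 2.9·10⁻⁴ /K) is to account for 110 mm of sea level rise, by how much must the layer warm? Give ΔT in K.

ΔT = Δh/(αH) = 0.11 / (2.9×10⁻⁴ × 1600) ≈ 0.2371 K

0.237 K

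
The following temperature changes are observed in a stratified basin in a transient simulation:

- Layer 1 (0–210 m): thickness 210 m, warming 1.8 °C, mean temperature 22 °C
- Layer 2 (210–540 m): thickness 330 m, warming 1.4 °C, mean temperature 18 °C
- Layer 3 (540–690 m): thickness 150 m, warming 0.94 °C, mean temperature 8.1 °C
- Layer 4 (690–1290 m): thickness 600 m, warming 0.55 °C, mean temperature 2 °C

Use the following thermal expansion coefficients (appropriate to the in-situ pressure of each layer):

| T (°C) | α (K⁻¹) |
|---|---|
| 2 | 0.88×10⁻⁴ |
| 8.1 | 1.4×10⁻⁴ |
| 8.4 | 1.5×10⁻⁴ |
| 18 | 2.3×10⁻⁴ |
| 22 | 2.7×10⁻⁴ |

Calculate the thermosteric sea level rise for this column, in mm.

260 mm of thermosteric rise

Layer 1 at 22 °C → α = 2.7×10⁻⁴ K⁻¹
Layer 2 at 18 °C → α = 2.3×10⁻⁴ K⁻¹
Layer 3 at 8.1 °C → α = 1.4×10⁻⁴ K⁻¹
Layer 4 at 2 °C → α = 0.88×10⁻⁴ K⁻¹
2.7×10⁻⁴ × 210 × 1.8 = 0.10206 m
Layer 2: 330 × 2.3×10⁻⁴ × 1.4 = 0.10626 m
540–690 m: 1.4×10⁻⁴ × 0.94 × 150 = 0.01974 m
0.88×10⁻⁴ × 600 × 0.55 = 0.02904 m
Δh = 0.10206 + 0.10626 + 0.01974 + 0.02904 = 0.25710 m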